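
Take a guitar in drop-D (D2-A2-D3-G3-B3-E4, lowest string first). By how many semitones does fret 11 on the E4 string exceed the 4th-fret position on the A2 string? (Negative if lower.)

E4 at fret 11 → D#5 (MIDI 75); A2 at fret 4 → C#3 (MIDI 49).
75 − 49 = 26, so the two pitches are 26 semitones apart.

26 semitones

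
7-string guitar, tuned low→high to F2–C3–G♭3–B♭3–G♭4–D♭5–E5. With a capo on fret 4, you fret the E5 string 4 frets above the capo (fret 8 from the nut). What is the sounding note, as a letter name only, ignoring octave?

The capo raises the open E5 by 4 semitones to A♭5; fretting 4 more gives E5 + 4 + 4 = E5 + 8 semitones, landing on C.

C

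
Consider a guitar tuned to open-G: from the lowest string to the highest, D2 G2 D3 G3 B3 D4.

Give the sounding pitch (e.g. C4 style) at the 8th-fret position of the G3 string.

G3 is MIDI 55. Adding 8 gives 63, which is D♯4.
(Equivalently spelled E♭4.)

D♯4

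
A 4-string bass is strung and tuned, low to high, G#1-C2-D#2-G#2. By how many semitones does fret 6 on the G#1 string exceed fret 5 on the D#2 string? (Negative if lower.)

-6 semitones

G#1 at fret 6 → D2 (MIDI 38); D#2 at fret 5 → G#2 (MIDI 44).
38 − 44 = -6, so the two pitches are 6 semitones apart.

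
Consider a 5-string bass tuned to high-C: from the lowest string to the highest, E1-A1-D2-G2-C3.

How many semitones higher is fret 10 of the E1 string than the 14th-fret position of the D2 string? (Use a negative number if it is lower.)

E1 at fret 10 → D2 (MIDI 38); D2 at fret 14 → E3 (MIDI 52).
38 − 52 = -14, so the two pitches are 14 semitones apart.

-14 semitones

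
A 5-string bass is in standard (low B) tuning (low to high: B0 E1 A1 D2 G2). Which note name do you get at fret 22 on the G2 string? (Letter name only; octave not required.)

F

The open G2 string plus 22 semitones: G–G#–A–A#–…–D#–E–F.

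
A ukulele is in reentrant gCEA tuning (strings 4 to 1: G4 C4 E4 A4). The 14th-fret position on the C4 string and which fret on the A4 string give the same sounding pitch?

Fret 14 on C4 is MIDI 60 + 14 = 74 (D5). On the A4 string (open MIDI 69), that pitch is 74 − 69 = fret 5.

5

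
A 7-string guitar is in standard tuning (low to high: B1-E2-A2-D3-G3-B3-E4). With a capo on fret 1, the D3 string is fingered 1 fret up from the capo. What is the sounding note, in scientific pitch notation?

The capo raises the open D3 by 1 semitone to D#3; fretting 1 more gives D3 + 1 + 1 = D3 + 2 semitones = E3.

E3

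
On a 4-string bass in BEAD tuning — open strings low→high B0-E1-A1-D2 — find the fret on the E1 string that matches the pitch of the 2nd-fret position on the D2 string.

D2 at fret 2 is D2 + 2 semitones = E2.
The open E1 string is 10 semitones below the open D2, so the same pitch on the E1 string lies at fret 2 + 10 = 12.

12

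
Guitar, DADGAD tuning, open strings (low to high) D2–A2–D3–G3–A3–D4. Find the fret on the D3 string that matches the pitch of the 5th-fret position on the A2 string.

0

Fret 5 on A2 is MIDI 45 + 5 = 50 (D3). On the D3 string (open MIDI 50), that pitch is 50 − 50 = fret 0.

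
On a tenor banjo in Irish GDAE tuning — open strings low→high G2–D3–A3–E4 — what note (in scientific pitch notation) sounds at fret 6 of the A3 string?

D#4

The open A3 string plus 6 semitones: A–A#–B–C–C#–D–D#.
The walk passes from B into C once, so the octave number goes from 3 to 4.
(Equivalently spelled Eb4.)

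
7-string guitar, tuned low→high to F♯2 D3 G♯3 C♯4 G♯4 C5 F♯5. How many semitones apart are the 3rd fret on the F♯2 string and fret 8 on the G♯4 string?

F♯2 at fret 3 → A2 (MIDI 45); G♯4 at fret 8 → E5 (MIDI 76).
45 − 76 = -31, so the two pitches are 31 semitones apart, with E5 the higher.

31 semitones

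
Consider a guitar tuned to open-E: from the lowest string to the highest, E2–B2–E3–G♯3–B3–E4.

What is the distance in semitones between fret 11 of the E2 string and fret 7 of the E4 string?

E2 at fret 11 → D♯3 (MIDI 51); E4 at fret 7 → B4 (MIDI 71).
51 − 71 = -20, so the two pitches are 20 semitones apart, with B4 the higher.

20 semitones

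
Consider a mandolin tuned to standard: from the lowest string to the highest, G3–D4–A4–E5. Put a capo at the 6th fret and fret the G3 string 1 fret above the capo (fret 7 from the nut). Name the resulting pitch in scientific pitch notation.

The capo raises the open G3 by 6 semitones to C♯4; fretting 1 more gives G3 + 6 + 1 = G3 + 7 semitones = D4.

D4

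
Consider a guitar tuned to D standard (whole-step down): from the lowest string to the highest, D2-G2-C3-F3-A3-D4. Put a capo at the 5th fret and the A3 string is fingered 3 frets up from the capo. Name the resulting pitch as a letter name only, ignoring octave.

F

The capo raises the open A3 by 5 semitones to D4; fretting 3 more gives A3 + 5 + 3 = A3 + 8 semitones, landing on F.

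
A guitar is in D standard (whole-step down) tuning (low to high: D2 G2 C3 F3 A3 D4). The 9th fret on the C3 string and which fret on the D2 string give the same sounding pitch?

C3 at fret 9 is C3 + 9 semitones = A3.
The open D2 string is 10 semitones below the open C3, so the same pitch on the D2 string lies at fret 9 + 10 = 19.

19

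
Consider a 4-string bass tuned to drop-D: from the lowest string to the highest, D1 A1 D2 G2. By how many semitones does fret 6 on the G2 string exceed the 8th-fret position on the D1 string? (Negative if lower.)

G2 at fret 6 → C#3 (MIDI 49); D1 at fret 8 → A#1 (MIDI 34).
49 − 34 = 15, so the two pitches are 15 semitones apart.

15 semitones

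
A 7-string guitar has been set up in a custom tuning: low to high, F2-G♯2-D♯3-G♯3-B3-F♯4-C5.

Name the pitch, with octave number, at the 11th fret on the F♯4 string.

F♯4 is MIDI 66. Adding 11 gives 77, which is F5.

F5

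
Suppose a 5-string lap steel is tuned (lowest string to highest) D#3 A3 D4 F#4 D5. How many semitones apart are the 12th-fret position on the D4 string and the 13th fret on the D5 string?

13 semitones

D4 at fret 12 → D5 (MIDI 74); D5 at fret 13 → D#6 (MIDI 87).
74 − 87 = -13, so the two pitches are 13 semitones apart, with D#6 the higher.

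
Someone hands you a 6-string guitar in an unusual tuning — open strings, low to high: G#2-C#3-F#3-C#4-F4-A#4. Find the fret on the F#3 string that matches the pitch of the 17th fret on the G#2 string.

Fret 17 on G#2 is MIDI 44 + 17 = 61 (C#4). On the F#3 string (open MIDI 54), that pitch is 61 − 54 = fret 7.

7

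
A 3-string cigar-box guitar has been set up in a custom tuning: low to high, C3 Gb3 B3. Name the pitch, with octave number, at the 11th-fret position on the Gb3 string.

F4

Each fret is one semitone, so Gb3 + 11 = F4.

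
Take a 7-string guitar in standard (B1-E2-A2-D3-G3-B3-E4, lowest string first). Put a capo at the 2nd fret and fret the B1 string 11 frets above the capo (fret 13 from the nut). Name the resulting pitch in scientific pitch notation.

C3

The capo raises the open B1 by 2 semitones to C♯2; fretting 11 more gives B1 + 2 + 11 = B1 + 13 semitones = C3.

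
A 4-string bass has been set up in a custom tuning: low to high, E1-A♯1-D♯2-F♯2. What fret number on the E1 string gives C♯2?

C♯2 is 9 semitones above the open E1 (E–F–F#–G–G#–A–A#–B–C–C#), so it sits at fret 9.

9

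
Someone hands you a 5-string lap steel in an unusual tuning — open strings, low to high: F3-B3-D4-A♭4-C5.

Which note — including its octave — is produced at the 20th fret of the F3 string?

The open F3 string plus 20 semitones: F–Gb–G–Ab–…–B–C–Db.
The walk passes from B into C 2 times, so the octave number goes from 3 to 5.
(Equivalently spelled C♯5.)

D♭5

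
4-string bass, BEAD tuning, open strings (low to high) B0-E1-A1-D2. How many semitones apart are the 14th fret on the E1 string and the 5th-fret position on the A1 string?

4 semitones

E1 at fret 14 → F#2 (MIDI 42); A1 at fret 5 → D2 (MIDI 38).
42 − 38 = 4, so the two pitches are 4 semitones apart, with F#2 the higher.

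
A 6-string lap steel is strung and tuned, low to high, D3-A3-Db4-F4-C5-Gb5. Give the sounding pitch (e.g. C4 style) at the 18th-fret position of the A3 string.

Eb5

A3 is MIDI 57. Adding 18 gives 75, which is Eb5.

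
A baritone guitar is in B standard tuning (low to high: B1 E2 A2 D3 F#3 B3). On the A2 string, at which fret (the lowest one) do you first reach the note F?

From A2, count semitones up the chromatic scale until reaching F: A–A#–B–C–C#–D–D#–E–F — 8 steps.

8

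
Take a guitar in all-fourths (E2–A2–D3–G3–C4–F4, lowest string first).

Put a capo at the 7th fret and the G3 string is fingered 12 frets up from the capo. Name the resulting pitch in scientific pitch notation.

D5

The capo raises the open G3 by 7 semitones to D4; fretting 12 more gives G3 + 7 + 12 = G3 + 19 semitones = D5.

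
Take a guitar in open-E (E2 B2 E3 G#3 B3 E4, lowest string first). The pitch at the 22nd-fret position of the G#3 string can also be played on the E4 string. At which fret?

14

Fret 22 on G#3 is MIDI 56 + 22 = 78 (F#5). On the E4 string (open MIDI 64), that pitch is 78 − 64 = fret 14.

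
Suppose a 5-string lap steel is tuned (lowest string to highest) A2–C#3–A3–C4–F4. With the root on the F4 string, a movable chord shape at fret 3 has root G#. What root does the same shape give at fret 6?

Moving from fret 3 to fret 6 shifts the root by 3 semitones.
G# up 3 semitones is B.

B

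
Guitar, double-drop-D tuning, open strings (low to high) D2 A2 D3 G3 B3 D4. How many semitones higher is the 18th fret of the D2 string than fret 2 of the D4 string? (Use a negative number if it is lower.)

D2 at fret 18 → G#3 (MIDI 56); D4 at fret 2 → E4 (MIDI 64).
56 − 64 = -8, so the two pitches are 8 semitones apart.

-8 semitones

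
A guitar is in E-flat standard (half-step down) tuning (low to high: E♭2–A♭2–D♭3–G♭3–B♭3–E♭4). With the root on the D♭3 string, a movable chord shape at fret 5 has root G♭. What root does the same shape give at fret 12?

Moving from fret 5 to fret 12 shifts the root by 7 semitones.
G♭ up 7 semitones is D♭.

D♭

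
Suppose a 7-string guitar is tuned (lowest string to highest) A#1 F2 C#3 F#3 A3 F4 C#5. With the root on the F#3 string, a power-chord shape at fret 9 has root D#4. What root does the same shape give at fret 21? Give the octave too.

D#5

Moving from fret 9 to fret 21 shifts the root by 12 semitones.
D#4 up 12 semitones is D#5.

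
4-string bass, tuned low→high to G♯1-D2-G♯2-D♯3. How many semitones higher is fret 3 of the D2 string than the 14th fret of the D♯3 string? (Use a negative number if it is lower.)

-24 semitones

D2 at fret 3 → F2 (MIDI 41); D♯3 at fret 14 → F4 (MIDI 65).
41 − 65 = -24, so the two pitches are 24 semitones apart.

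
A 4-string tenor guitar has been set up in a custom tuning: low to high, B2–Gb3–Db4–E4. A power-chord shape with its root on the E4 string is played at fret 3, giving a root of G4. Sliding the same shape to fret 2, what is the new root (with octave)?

Gb4

Moving from fret 3 to fret 2 shifts the root by -1 semitone.
G4 down 1 semitone is Gb4.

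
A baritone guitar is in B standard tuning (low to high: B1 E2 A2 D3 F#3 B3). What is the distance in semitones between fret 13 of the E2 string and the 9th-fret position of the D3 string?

6 semitones

E2 at fret 13 → F3 (MIDI 53); D3 at fret 9 → B3 (MIDI 59).
53 − 59 = -6, so the two pitches are 6 semitones apart, with B3 the higher.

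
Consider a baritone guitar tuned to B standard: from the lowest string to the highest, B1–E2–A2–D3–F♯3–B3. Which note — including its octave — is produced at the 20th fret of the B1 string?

B1 is MIDI 35. Adding 20 gives 55, which is G3.

G3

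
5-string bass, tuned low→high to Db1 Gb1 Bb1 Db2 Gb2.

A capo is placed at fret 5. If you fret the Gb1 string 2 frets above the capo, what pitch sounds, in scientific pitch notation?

The capo raises the open Gb1 by 5 semitones to B1; fretting 2 more gives Gb1 + 5 + 2 = Gb1 + 7 semitones = Db2.
(Also written C#.)

Db2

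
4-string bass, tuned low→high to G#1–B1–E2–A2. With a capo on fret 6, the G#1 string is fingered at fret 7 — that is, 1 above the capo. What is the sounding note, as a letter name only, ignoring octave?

D#

The capo raises the open G#1 by 6 semitones to D2; fretting 1 more gives G#1 + 6 + 1 = G#1 + 7 semitones, landing on D#.
(Also written Eb.)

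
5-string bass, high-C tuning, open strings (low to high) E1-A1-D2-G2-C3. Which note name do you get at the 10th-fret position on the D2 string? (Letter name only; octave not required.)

C

The open D2 string plus 10 semitones: D–D#–E–F–…–A#–B–C.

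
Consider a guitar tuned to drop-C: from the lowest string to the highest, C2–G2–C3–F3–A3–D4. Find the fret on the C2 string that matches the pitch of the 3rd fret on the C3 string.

15

C3 at fret 3 is C3 + 3 semitones = D#3.
The open C2 string is 12 semitones below the open C3, so the same pitch on the C2 string lies at fret 3 + 12 = 15.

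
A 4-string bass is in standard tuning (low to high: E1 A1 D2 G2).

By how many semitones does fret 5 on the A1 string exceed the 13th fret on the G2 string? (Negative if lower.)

A1 at fret 5 → D2 (MIDI 38); G2 at fret 13 → G#3 (MIDI 56).
38 − 56 = -18, so the two pitches are 18 semitones apart.

-18 semitones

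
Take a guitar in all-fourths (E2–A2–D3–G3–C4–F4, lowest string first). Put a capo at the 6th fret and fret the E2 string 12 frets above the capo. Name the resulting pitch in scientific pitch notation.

A♯3

The capo raises the open E2 by 6 semitones to A♯2; fretting 12 more gives E2 + 6 + 12 = E2 + 18 semitones = A♯3.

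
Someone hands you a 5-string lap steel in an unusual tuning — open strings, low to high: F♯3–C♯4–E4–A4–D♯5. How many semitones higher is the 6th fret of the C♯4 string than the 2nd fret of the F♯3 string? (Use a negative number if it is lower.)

C♯4 at fret 6 → G4 (MIDI 67); F♯3 at fret 2 → G♯3 (MIDI 56).
67 − 56 = 11, so the two pitches are 11 semitones apart.

11 semitones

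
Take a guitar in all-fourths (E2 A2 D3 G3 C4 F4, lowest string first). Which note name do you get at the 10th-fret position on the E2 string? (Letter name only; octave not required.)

Each fret is one semitone, so E2 + 10 = D.

D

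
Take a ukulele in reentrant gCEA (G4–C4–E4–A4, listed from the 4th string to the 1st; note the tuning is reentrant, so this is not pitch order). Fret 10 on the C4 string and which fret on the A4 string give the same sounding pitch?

1

C4 at fret 10 is C4 + 10 semitones = A♯4.
The open A4 string is 9 semitones above the open C4, so the same pitch on the A4 string lies at fret 10 − 9 = 1.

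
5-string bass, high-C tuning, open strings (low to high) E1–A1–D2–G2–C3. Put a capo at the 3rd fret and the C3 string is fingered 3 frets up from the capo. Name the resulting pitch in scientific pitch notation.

F#3

The capo raises the open C3 by 3 semitones to D#3; fretting 3 more gives C3 + 3 + 3 = C3 + 6 semitones = F#3.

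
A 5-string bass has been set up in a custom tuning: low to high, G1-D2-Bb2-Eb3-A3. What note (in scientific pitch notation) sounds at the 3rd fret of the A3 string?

The open A3 string plus 3 semitones: A–Bb–B–C.
The walk passes from B into C once, so the octave number goes from 3 to 4.

C4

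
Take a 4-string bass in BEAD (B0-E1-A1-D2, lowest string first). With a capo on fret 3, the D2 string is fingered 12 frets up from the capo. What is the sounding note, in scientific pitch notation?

The capo raises the open D2 by 3 semitones to F2; fretting 12 more gives D2 + 3 + 12 = D2 + 15 semitones = F3.

F3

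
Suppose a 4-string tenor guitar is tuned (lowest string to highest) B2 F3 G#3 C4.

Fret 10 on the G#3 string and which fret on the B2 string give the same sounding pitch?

19

G#3 at fret 10 is G#3 + 10 semitones = F#4.
The open B2 string is 9 semitones below the open G#3, so the same pitch on the B2 string lies at fret 10 + 9 = 19.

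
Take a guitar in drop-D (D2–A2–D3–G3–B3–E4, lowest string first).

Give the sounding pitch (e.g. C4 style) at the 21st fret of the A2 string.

F♯4

The open A2 string plus 21 semitones: A–A#–B–C–…–E–F–F#.
The walk passes from B into C 2 times, so the octave number goes from 2 to 4.
(Equivalently spelled G♭4.)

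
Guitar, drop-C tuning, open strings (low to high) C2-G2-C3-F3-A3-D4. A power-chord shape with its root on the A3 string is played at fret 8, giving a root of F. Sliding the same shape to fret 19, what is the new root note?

E

Moving from fret 8 to fret 19 shifts the root by 11 semitones.
F up 11 semitones is E.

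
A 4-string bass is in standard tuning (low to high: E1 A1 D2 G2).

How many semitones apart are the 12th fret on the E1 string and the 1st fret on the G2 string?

4 semitones

E1 at fret 12 → E2 (MIDI 40); G2 at fret 1 → G#2 (MIDI 44).
40 − 44 = -4, so the two pitches are 4 semitones apart, with G#2 the higher.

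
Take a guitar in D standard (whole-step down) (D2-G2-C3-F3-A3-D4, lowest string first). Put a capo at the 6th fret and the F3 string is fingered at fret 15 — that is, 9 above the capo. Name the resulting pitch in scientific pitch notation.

G#4

The capo raises the open F3 by 6 semitones to B3; fretting 9 more gives F3 + 6 + 9 = F3 + 15 semitones = G#4.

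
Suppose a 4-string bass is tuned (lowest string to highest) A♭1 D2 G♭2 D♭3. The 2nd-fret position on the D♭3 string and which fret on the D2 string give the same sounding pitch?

Fret 2 on D♭3 is MIDI 49 + 2 = 51 (E♭3). On the D2 string (open MIDI 38), that pitch is 51 − 38 = fret 13.

13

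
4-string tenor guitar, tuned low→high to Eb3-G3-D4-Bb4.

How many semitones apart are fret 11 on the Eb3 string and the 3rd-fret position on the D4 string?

3 semitones

Eb3 at fret 11 → D4 (MIDI 62); D4 at fret 3 → F4 (MIDI 65).
62 − 65 = -3, so the two pitches are 3 semitones apart, with F4 the higher.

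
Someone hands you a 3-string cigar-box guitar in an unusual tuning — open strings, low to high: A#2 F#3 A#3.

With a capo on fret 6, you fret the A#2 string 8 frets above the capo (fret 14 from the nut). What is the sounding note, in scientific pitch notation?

The capo raises the open A#2 by 6 semitones to E3; fretting 8 more gives A#2 + 6 + 8 = A#2 + 14 semitones = C4.

C4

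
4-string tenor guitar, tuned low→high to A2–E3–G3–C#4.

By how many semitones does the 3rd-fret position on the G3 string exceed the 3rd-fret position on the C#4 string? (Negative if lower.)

G3 at fret 3 → A#3 (MIDI 58); C#4 at fret 3 → E4 (MIDI 64).
58 − 64 = -6, so the two pitches are 6 semitones apart.

-6 semitones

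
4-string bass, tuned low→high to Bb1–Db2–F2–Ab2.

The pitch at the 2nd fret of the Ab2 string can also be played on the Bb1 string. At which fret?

12

Ab2 at fret 2 is Ab2 + 2 semitones = Bb2.
The open Bb1 string is 10 semitones below the open Ab2, so the same pitch on the Bb1 string lies at fret 2 + 10 = 12.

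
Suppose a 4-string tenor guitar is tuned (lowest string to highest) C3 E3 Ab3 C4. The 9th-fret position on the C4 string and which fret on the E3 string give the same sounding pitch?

17

C4 at fret 9 is C4 + 9 semitones = A4.
The open E3 string is 8 semitones below the open C4, so the same pitch on the E3 string lies at fret 9 + 8 = 17.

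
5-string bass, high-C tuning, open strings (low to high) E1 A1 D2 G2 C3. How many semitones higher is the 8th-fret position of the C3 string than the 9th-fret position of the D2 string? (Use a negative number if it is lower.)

C3 at fret 8 → G#3 (MIDI 56); D2 at fret 9 → B2 (MIDI 47).
56 − 47 = 9, so the two pitches are 9 semitones apart.

9 semitones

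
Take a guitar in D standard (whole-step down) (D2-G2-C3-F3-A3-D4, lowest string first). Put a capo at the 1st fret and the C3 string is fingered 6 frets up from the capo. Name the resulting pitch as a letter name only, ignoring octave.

The capo raises the open C3 by 1 semitone to C#3; fretting 6 more gives C3 + 1 + 6 = C3 + 7 semitones, landing on G.

G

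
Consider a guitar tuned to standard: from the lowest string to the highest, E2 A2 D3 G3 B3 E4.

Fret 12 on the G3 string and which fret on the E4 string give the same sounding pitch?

G3 at fret 12 is G3 + 12 semitones = G4.
The open E4 string is 9 semitones above the open G3, so the same pitch on the E4 string lies at fret 12 − 9 = 3.

3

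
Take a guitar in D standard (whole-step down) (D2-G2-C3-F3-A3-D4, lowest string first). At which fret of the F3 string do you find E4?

11

E4 is 11 semitones above the open F3 (F–F#–G–G#–…–D–D#–E), so it sits at fret 11.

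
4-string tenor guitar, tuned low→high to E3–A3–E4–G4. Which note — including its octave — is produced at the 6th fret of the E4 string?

E4 is MIDI 64. Adding 6 gives 70, which is A#4.
(Equivalently spelled Bb4.)

A#4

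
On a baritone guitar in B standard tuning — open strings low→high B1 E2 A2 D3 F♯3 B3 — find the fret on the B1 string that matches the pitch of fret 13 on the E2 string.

18

E2 at fret 13 is E2 + 13 semitones = F3.
The open B1 string is 5 semitones below the open E2, so the same pitch on the B1 string lies at fret 13 + 5 = 18.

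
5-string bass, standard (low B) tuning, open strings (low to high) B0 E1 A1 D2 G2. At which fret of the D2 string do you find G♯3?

18

G♯3 is 18 semitones above the open D2 (D–D#–E–F–…–F#–G–G#), so it sits at fret 18.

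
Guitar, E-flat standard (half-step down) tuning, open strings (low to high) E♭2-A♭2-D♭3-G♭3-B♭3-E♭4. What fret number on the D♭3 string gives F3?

F3 is 4 semitones above the open D♭3 (Db–D–Eb–E–F), so it sits at fret 4.

4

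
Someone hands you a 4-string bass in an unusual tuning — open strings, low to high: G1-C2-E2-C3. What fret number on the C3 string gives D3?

D3 is 2 semitones above the open C3 (C–Db–D), so it sits at fret 2.

2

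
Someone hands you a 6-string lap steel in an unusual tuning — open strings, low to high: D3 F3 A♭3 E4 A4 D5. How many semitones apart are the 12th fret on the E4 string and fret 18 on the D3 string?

8 semitones

E4 at fret 12 → E5 (MIDI 76); D3 at fret 18 → A♭4 (MIDI 68).
76 − 68 = 8, so the two pitches are 8 semitones apart, with E5 the higher.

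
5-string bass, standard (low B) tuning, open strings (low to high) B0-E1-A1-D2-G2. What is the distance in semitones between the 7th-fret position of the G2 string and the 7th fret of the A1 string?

G2 at fret 7 → D3 (MIDI 50); A1 at fret 7 → E2 (MIDI 40).
50 − 40 = 10, so the two pitches are 10 semitones apart, with D3 the higher.

10 semitones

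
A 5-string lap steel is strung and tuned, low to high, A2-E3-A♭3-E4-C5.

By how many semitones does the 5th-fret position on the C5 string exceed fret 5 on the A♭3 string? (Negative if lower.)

C5 at fret 5 → F5 (MIDI 77); A♭3 at fret 5 → D♭4 (MIDI 61).
77 − 61 = 16, so the two pitches are 16 semitones apart.

16 semitones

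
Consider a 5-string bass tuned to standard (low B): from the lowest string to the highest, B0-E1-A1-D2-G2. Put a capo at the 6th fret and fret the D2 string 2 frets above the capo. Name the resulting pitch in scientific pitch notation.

The capo raises the open D2 by 6 semitones to G#2; fretting 2 more gives D2 + 6 + 2 = D2 + 8 semitones = A#2.
(Also written Bb.)

A#2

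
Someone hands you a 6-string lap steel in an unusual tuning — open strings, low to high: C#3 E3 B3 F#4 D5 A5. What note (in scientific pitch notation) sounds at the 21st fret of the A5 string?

F#7

The open A5 string plus 21 semitones: A–A#–B–C–…–E–F–F#.
The walk passes from B into C 2 times, so the octave number goes from 5 to 7.
(Equivalently spelled Gb7.)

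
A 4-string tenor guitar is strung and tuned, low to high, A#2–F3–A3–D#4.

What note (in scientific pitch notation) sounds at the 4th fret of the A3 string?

C#4

A3 is MIDI 57. Adding 4 gives 61, which is C#4.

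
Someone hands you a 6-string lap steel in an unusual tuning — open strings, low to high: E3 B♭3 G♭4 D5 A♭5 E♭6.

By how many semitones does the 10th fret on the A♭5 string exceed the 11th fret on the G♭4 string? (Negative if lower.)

13 semitones

A♭5 at fret 10 → G♭6 (MIDI 90); G♭4 at fret 11 → F5 (MIDI 77).
90 − 77 = 13, so the two pitches are 13 semitones apart.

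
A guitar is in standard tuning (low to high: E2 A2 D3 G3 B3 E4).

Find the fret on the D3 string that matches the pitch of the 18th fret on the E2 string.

8

E2 at fret 18 is E2 + 18 semitones = A#3.
The open D3 string is 10 semitones above the open E2, so the same pitch on the D3 string lies at fret 18 − 10 = 8.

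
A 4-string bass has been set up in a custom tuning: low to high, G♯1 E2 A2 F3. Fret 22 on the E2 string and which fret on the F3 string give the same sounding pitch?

E2 at fret 22 is E2 + 22 semitones = D4.
The open F3 string is 13 semitones above the open E2, so the same pitch on the F3 string lies at fret 22 − 13 = 9.

9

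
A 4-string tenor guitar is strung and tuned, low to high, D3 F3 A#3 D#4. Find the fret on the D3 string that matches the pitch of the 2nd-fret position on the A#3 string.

10

A#3 at fret 2 is A#3 + 2 semitones = C4.
The open D3 string is 8 semitones below the open A#3, so the same pitch on the D3 string lies at fret 2 + 8 = 10.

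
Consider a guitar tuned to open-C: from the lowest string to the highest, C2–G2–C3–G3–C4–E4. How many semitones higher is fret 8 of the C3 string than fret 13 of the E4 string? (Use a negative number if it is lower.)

C3 at fret 8 → G#3 (MIDI 56); E4 at fret 13 → F5 (MIDI 77).
56 − 77 = -21, so the two pitches are 21 semitones apart.

-21 semitones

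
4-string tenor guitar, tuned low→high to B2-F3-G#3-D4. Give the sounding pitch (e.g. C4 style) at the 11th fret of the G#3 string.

G4

Each fret is one semitone, so G#3 + 11 = G4.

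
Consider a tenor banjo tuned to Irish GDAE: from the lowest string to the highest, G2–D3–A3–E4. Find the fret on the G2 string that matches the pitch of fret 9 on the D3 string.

16

D3 at fret 9 is D3 + 9 semitones = B3.
The open G2 string is 7 semitones below the open D3, so the same pitch on the G2 string lies at fret 9 + 7 = 16.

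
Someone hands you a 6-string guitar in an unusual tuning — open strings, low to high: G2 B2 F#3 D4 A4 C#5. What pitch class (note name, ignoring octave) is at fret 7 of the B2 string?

F#

The open B2 string plus 7 semitones: B–C–C#–D–D#–E–F–F#.
(Equivalently spelled Gb.)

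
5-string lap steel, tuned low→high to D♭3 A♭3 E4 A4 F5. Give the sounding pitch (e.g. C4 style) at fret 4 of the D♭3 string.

F3

The open D♭3 string plus 4 semitones: Db–D–Eb–E–F.
No B→C boundary is crossed, so the octave stays at 3.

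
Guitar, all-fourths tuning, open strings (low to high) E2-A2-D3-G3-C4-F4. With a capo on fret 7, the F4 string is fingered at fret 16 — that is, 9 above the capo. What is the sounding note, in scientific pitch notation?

The capo raises the open F4 by 7 semitones to C5; fretting 9 more gives F4 + 7 + 9 = F4 + 16 semitones = A5.

A5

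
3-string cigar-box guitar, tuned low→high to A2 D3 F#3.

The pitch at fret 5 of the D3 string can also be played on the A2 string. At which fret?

Fret 5 on D3 is MIDI 50 + 5 = 55 (G3). On the A2 string (open MIDI 45), that pitch is 55 − 45 = fret 10.

10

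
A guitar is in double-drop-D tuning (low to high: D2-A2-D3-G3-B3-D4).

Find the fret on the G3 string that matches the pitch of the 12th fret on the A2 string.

A2 at fret 12 is A2 + 12 semitones = A3.
The open G3 string is 10 semitones above the open A2, so the same pitch on the G3 string lies at fret 12 − 10 = 2.

2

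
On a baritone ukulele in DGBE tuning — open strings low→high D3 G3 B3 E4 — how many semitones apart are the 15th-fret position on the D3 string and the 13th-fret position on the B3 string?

D3 at fret 15 → F4 (MIDI 65); B3 at fret 13 → C5 (MIDI 72).
65 − 72 = -7, so the two pitches are 7 semitones apart, with C5 the higher.

7 semitones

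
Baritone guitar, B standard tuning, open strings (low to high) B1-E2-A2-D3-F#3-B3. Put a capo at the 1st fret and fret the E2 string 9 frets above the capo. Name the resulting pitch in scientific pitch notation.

The capo raises the open E2 by 1 semitone to F2; fretting 9 more gives E2 + 1 + 9 = E2 + 10 semitones = D3.

D3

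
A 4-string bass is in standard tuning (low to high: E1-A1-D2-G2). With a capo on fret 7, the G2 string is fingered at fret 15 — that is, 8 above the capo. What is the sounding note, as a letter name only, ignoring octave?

A#

The capo raises the open G2 by 7 semitones to D3; fretting 8 more gives G2 + 7 + 8 = G2 + 15 semitones, landing on A#.
(Also written Bb.)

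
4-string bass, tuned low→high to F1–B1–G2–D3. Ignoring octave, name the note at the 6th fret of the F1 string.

F1 is MIDI 29. Adding 6 gives 35; 35 mod 12 = 11, i.e. B.

B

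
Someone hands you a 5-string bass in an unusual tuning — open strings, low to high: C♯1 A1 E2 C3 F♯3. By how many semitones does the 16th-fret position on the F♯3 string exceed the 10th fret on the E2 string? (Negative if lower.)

F♯3 at fret 16 → A♯4 (MIDI 70); E2 at fret 10 → D3 (MIDI 50).
70 − 50 = 20, so the two pitches are 20 semitones apart.

20 semitones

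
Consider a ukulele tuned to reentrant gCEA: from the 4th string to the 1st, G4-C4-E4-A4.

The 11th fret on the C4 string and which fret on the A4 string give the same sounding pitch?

2

C4 at fret 11 is C4 + 11 semitones = B4.
The open A4 string is 9 semitones above the open C4, so the same pitch on the A4 string lies at fret 11 − 9 = 2.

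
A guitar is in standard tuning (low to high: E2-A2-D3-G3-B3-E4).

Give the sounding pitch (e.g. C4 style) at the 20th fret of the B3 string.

The open B3 string plus 20 semitones: B–C–C#–D–…–F–F#–G.
The walk passes from B into C 2 times, so the octave number goes from 3 to 5.

G5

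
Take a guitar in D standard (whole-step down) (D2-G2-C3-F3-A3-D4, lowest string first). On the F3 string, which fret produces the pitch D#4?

10

D#4 is 10 semitones above the open F3 (F–F#–G–G#–…–C#–D–D#), so it sits at fret 10.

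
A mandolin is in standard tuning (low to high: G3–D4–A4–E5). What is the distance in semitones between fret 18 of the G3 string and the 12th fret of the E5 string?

G3 at fret 18 → C#5 (MIDI 73); E5 at fret 12 → E6 (MIDI 88).
73 − 88 = -15, so the two pitches are 15 semitones apart, with E6 the higher.

15 semitones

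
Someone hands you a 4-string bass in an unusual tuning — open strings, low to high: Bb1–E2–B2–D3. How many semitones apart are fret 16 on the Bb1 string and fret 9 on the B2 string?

6 semitones

Bb1 at fret 16 → D3 (MIDI 50); B2 at fret 9 → Ab3 (MIDI 56).
50 − 56 = -6, so the two pitches are 6 semitones apart, with Ab3 the higher.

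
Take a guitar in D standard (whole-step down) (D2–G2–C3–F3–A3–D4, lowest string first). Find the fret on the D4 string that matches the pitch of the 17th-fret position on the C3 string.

Fret 17 on C3 is MIDI 48 + 17 = 65 (F4). On the D4 string (open MIDI 62), that pitch is 65 − 62 = fret 3.

3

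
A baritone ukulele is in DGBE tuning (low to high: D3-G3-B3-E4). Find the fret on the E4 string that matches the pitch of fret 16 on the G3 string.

G3 at fret 16 is G3 + 16 semitones = B4.
The open E4 string is 9 semitones above the open G3, so the same pitch on the E4 string lies at fret 16 − 9 = 7.

7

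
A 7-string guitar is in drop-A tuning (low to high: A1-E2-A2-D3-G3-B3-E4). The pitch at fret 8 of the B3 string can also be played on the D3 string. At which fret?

Fret 8 on B3 is MIDI 59 + 8 = 67 (G4). On the D3 string (open MIDI 50), that pitch is 67 − 50 = fret 17.

17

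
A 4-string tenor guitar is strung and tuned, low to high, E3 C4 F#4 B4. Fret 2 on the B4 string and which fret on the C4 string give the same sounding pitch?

13

Fret 2 on B4 is MIDI 71 + 2 = 73 (C#5). On the C4 string (open MIDI 60), that pitch is 73 − 60 = fret 13.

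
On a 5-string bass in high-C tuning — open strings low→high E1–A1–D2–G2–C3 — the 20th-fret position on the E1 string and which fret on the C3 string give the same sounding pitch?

E1 at fret 20 is E1 + 20 semitones = C3.
The open C3 string is 20 semitones above the open E1, so the same pitch on the C3 string lies at fret 20 − 20 = 0.

0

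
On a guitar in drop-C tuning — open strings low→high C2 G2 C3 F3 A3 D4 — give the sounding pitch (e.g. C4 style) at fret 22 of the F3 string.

Each fret is one semitone, so F3 + 22 = D#5.
(Equivalently spelled Eb5.)

D#5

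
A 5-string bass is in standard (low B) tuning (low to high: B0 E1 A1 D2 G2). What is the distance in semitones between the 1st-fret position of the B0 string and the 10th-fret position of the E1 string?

B0 at fret 1 → C1 (MIDI 24); E1 at fret 10 → D2 (MIDI 38).
24 − 38 = -14, so the two pitches are 14 semitones apart, with D2 the higher.

14 semitones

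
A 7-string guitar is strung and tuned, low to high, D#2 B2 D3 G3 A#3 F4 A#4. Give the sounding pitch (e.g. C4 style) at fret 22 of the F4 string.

D#6

The open F4 string plus 22 semitones: F–F#–G–G#–…–C#–D–D#.
The walk passes from B into C 2 times, so the octave number goes from 4 to 6.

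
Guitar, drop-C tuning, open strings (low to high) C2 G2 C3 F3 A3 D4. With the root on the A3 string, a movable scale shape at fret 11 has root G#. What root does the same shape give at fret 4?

C#

Moving from fret 11 to fret 4 shifts the root by -7 semitones.
G# down 7 semitones is C#.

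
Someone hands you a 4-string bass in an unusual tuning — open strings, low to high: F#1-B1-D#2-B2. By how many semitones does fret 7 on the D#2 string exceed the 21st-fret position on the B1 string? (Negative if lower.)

-10 semitones

D#2 at fret 7 → A#2 (MIDI 46); B1 at fret 21 → G#3 (MIDI 56).
46 − 56 = -10, so the two pitches are 10 semitones apart.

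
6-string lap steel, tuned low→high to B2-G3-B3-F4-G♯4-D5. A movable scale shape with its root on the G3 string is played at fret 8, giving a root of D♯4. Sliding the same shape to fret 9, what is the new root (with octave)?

Moving from fret 8 to fret 9 shifts the root by 1 semitone.
D♯4 up 1 semitone is E4.

E4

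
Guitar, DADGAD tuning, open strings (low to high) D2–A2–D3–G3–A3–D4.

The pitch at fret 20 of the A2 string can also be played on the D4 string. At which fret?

Fret 20 on A2 is MIDI 45 + 20 = 65 (F4). On the D4 string (open MIDI 62), that pitch is 65 − 62 = fret 3.

3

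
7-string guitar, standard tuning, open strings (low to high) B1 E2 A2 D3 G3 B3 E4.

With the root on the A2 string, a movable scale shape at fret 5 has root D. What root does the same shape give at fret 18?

D#

Moving from fret 5 to fret 18 shifts the root by 13 semitones.
D up 13 semitones is D#.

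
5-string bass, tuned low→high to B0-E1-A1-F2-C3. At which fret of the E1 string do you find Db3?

Db3 is 21 semitones above the open E1 (E–F–Gb–G–…–B–C–Db), so it sits at fret 21.

21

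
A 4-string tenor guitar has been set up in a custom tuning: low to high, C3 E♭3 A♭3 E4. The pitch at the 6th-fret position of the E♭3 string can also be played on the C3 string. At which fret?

9

Fret 6 on E♭3 is MIDI 51 + 6 = 57 (A3). On the C3 string (open MIDI 48), that pitch is 57 − 48 = fret 9.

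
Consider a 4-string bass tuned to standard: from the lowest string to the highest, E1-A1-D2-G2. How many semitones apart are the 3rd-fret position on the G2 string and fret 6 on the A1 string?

7 semitones

G2 at fret 3 → A#2 (MIDI 46); A1 at fret 6 → D#2 (MIDI 39).
46 − 39 = 7, so the two pitches are 7 semitones apart, with A#2 the higher.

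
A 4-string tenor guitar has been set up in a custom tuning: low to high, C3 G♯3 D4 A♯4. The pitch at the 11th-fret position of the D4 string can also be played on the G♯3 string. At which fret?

17

D4 at fret 11 is D4 + 11 semitones = C♯5.
The open G♯3 string is 6 semitones below the open D4, so the same pitch on the G♯3 string lies at fret 11 + 6 = 17.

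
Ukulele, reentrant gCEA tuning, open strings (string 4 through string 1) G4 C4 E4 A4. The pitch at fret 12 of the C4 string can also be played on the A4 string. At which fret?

Fret 12 on C4 is MIDI 60 + 12 = 72 (C5). On the A4 string (open MIDI 69), that pitch is 72 − 69 = fret 3.

3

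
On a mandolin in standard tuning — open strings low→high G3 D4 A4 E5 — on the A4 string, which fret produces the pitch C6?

15

C6 is 15 semitones above the open A4 (A–A#–B–C–…–A#–B–C), so it sits at fret 15.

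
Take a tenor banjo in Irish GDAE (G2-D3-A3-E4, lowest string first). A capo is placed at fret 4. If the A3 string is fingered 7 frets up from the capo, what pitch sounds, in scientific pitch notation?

The capo raises the open A3 by 4 semitones to C#4; fretting 7 more gives A3 + 4 + 7 = A3 + 11 semitones = G#4.
(Also written Ab.)

G#4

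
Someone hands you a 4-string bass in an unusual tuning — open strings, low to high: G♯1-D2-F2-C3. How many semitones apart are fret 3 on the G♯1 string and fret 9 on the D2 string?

12 semitones

G♯1 at fret 3 → B1 (MIDI 35); D2 at fret 9 → B2 (MIDI 47).
35 − 47 = -12, so the two pitches are 12 semitones apart, with B2 the higher.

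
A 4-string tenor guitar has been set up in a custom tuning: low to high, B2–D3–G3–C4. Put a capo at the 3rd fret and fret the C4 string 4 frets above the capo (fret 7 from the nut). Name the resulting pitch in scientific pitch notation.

G4

The capo raises the open C4 by 3 semitones to D#4; fretting 4 more gives C4 + 3 + 4 = C4 + 7 semitones = G4.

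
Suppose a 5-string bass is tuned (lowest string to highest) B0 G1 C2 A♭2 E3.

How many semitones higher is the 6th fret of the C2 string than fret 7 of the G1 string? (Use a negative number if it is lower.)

C2 at fret 6 → G♭2 (MIDI 42); G1 at fret 7 → D2 (MIDI 38).
42 − 38 = 4, so the two pitches are 4 semitones apart.

4 semitones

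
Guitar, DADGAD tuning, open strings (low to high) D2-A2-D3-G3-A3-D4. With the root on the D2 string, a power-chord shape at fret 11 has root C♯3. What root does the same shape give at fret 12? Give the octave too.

Moving from fret 11 to fret 12 shifts the root by 1 semitone.
C♯3 up 1 semitone is D3.

D3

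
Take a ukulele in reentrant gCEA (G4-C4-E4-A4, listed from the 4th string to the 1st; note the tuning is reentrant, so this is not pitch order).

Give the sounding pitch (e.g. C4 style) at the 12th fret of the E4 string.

E5

Each fret is one semitone, so E4 + 12 = E5.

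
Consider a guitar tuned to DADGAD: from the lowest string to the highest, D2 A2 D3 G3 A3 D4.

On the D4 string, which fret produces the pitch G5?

17

G5 is 17 semitones above the open D4 (D–D#–E–F–…–F–F#–G), so it sits at fret 17.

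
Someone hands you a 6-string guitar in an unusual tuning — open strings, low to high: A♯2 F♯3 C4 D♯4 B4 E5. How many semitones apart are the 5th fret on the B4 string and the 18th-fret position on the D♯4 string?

B4 at fret 5 → E5 (MIDI 76); D♯4 at fret 18 → A5 (MIDI 81).
76 − 81 = -5, so the two pitches are 5 semitones apart, with A5 the higher.

5 semitones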